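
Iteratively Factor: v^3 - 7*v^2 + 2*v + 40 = (v + 2)*(v^2 - 9*v + 20) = (v - 5)*(v + 2)*(v - 4)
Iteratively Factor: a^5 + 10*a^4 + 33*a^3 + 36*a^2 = (a + 3)*(a^4 + 7*a^3 + 12*a^2) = a*(a + 3)*(a^3 + 7*a^2 + 12*a) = a^2*(a + 3)*(a^2 + 7*a + 12) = a^2*(a + 3)*(a + 4)*(a + 3)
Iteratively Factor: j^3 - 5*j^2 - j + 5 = (j - 1)*(j^2 - 4*j - 5) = (j - 5)*(j - 1)*(j + 1)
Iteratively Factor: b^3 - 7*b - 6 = (b + 2)*(b^2 - 2*b - 3) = (b + 1)*(b + 2)*(b - 3)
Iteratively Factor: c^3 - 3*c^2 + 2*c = (c - 1)*(c^2 - 2*c) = c*(c - 1)*(c - 2)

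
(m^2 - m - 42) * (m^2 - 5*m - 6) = m^4 - 6*m^3 - 43*m^2 + 216*m + 252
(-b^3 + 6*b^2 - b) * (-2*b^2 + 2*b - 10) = 2*b^5 - 14*b^4 + 24*b^3 - 62*b^2 + 10*b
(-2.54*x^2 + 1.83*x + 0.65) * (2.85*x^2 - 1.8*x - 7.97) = -7.239*x^4 + 9.7875*x^3 + 18.8023*x^2 - 15.7551*x - 5.1805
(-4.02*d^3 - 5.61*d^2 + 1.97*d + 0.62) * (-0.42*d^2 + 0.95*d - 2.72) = 1.6884*d^5 - 1.4628*d^4 + 4.7775*d^3 + 16.8703*d^2 - 4.7694*d - 1.6864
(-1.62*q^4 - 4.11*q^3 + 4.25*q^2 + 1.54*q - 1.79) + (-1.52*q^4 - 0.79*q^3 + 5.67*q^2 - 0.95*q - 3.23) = -3.14*q^4 - 4.9*q^3 + 9.92*q^2 + 0.59*q - 5.02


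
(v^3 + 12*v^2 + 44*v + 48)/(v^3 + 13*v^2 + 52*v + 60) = (v + 4)/(v + 5)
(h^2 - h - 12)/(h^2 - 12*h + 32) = (h + 3)/(h - 8)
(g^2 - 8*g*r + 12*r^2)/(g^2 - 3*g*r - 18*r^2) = (g - 2*r)/(g + 3*r)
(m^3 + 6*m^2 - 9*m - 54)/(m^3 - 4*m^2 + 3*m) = (m^2 + 9*m + 18)/(m*(m - 1))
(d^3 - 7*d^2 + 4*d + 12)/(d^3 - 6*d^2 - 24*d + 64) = (d^2 - 5*d - 6)/(d^2 - 4*d - 32)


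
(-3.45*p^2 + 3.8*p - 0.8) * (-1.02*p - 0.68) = 3.519*p^3 - 1.53*p^2 - 1.768*p + 0.544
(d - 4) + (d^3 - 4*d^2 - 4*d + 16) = d^3 - 4*d^2 - 3*d + 12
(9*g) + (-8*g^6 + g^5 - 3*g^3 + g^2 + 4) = -8*g^6 + g^5 - 3*g^3 + g^2 + 9*g + 4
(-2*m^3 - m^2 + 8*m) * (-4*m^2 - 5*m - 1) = 8*m^5 + 14*m^4 - 25*m^3 - 39*m^2 - 8*m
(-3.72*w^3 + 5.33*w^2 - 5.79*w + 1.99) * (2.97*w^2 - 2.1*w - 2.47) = -11.0484*w^5 + 23.6421*w^4 - 19.2009*w^3 + 4.9042*w^2 + 10.1223*w - 4.9153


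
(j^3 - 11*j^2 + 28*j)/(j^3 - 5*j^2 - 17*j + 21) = j*(j - 4)/(j^2 + 2*j - 3)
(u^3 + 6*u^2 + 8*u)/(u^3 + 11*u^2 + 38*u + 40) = u/(u + 5)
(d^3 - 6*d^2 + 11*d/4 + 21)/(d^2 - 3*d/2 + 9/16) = 4*(4*d^3 - 24*d^2 + 11*d + 84)/(16*d^2 - 24*d + 9)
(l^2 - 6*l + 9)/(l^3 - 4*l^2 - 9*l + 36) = (l - 3)/(l^2 - l - 12)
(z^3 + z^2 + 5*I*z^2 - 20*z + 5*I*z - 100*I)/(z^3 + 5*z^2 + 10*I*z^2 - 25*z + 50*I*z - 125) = (z - 4)/(z + 5*I)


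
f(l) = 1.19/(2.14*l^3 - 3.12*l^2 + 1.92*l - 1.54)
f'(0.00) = -0.96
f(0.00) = -0.77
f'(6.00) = -0.00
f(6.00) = 0.00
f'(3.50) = -0.02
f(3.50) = 0.02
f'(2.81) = -0.06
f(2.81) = 0.04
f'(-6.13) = -0.00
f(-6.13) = -0.00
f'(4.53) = -0.01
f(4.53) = 0.01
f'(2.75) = -0.07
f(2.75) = 0.05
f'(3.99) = -0.01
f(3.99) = 0.01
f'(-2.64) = -0.02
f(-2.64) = -0.02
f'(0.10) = -0.85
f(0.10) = -0.86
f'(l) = 1.19*(-6.42*l^2 + 6.24*l - 1.92)/(2.14*l^3 - 3.12*l^2 + 1.92*l - 1.54)^2 = (-7.6398*l^2 + 7.4256*l - 2.2848)/(2.14*l^3 - 3.12*l^2 + 1.92*l - 1.54)^2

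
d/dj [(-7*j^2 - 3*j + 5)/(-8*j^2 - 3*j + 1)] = 3*(-j^2 + 22*j + 4)/(64*j^4 + 48*j^3 - 7*j^2 - 6*j + 1)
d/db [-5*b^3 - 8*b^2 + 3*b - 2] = -15*b^2 - 16*b + 3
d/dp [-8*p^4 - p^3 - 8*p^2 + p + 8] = -32*p^3 - 3*p^2 - 16*p + 1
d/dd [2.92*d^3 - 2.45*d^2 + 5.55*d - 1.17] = 8.76*d^2 - 4.9*d + 5.55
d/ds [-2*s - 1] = -2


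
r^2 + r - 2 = (r - 1)*(r + 2)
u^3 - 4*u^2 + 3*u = u*(u - 3)*(u - 1)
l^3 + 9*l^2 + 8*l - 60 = (l - 2)*(l + 5)*(l + 6)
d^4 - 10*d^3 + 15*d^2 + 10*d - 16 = (d - 8)*(d - 2)*(d - 1)*(d + 1)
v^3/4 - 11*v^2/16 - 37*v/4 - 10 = (v/4 + 1)*(v - 8)*(v + 5/4)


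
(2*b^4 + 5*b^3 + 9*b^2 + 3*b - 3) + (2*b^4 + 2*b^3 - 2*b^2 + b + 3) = 4*b^4 + 7*b^3 + 7*b^2 + 4*b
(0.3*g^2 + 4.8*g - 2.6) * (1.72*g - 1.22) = 0.516*g^3 + 7.89*g^2 - 10.328*g + 3.172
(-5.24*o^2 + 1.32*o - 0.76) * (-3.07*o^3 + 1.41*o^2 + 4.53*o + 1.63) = 16.0868*o^5 - 11.4408*o^4 - 19.5428*o^3 - 3.6332*o^2 - 1.2912*o - 1.2388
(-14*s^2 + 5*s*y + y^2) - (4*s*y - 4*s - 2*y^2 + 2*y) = -14*s^2 + s*y + 4*s + 3*y^2 - 2*y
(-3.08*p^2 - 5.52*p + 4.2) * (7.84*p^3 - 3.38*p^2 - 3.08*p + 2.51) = -24.1472*p^5 - 32.8664*p^4 + 61.072*p^3 - 4.9252*p^2 - 26.7912*p + 10.542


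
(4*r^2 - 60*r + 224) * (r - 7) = 4*r^3 - 88*r^2 + 644*r - 1568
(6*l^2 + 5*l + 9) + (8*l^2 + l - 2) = 14*l^2 + 6*l + 7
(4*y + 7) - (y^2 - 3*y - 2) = -y^2 + 7*y + 9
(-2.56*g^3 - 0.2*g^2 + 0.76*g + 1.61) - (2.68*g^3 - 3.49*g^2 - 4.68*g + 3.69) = -5.24*g^3 + 3.29*g^2 + 5.44*g - 2.08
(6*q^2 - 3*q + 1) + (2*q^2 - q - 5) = 8*q^2 - 4*q - 4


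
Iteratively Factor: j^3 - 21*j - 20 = (j + 4)*(j^2 - 4*j - 5) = (j - 5)*(j + 4)*(j + 1)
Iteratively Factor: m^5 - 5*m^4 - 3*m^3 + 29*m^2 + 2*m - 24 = (m + 2)*(m^4 - 7*m^3 + 11*m^2 + 7*m - 12) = (m - 4)*(m + 2)*(m^3 - 3*m^2 - m + 3) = (m - 4)*(m + 1)*(m + 2)*(m^2 - 4*m + 3) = (m - 4)*(m - 3)*(m + 1)*(m + 2)*(m - 1)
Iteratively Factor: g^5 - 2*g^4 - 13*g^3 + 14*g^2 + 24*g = (g - 2)*(g^4 - 13*g^2 - 12*g) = g*(g - 2)*(g^3 - 13*g - 12) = g*(g - 2)*(g + 1)*(g^2 - g - 12) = g*(g - 2)*(g + 1)*(g + 3)*(g - 4)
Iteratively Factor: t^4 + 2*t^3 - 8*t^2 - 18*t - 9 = (t + 1)*(t^3 + t^2 - 9*t - 9) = (t - 3)*(t + 1)*(t^2 + 4*t + 3) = (t - 3)*(t + 1)*(t + 3)*(t + 1)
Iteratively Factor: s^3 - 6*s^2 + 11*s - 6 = (s - 1)*(s^2 - 5*s + 6) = (s - 2)*(s - 1)*(s - 3)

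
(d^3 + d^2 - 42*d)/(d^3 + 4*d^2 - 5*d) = (d^2 + d - 42)/(d^2 + 4*d - 5)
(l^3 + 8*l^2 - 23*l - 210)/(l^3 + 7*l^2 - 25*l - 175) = (l + 6)/(l + 5)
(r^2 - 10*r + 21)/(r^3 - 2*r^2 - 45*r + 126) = (r - 7)/(r^2 + r - 42)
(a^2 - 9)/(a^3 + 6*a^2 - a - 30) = (a - 3)/(a^2 + 3*a - 10)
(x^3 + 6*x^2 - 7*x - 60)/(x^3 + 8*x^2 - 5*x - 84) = (x + 5)/(x + 7)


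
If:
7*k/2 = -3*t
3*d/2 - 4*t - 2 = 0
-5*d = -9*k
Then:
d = 108/221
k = 60/221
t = -70/221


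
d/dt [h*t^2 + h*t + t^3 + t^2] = 2*h*t + h + 3*t^2 + 2*t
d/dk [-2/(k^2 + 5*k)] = 2*(2*k + 5)/(k^2*(k + 5)^2)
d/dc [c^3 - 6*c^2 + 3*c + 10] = 3*c^2 - 12*c + 3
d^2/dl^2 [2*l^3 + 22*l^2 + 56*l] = 12*l + 44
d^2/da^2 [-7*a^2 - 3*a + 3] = -14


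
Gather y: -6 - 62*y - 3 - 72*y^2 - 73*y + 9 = -72*y^2 - 135*y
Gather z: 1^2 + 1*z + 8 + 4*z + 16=5*z + 25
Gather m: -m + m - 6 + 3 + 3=0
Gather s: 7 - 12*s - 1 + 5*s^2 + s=5*s^2 - 11*s + 6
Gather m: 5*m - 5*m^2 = -5*m^2 + 5*m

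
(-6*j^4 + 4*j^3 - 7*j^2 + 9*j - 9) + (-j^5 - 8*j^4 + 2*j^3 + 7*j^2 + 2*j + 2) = -j^5 - 14*j^4 + 6*j^3 + 11*j - 7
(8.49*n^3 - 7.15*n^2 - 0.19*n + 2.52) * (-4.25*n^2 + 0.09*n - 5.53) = -36.0825*n^5 + 31.1516*n^4 - 46.7857*n^3 + 28.8124*n^2 + 1.2775*n - 13.9356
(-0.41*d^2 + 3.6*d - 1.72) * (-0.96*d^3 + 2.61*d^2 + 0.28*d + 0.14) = 0.3936*d^5 - 4.5261*d^4 + 10.9324*d^3 - 3.5386*d^2 + 0.0224000000000001*d - 0.2408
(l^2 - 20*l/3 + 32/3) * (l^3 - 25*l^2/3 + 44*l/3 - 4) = l^5 - 15*l^4 + 728*l^3/9 - 572*l^2/3 + 1648*l/9 - 128/3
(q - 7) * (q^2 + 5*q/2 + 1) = q^3 - 9*q^2/2 - 33*q/2 - 7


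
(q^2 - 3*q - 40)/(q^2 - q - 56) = (q + 5)/(q + 7)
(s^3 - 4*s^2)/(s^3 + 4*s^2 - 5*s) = s*(s - 4)/(s^2 + 4*s - 5)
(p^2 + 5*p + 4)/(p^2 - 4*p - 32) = (p + 1)/(p - 8)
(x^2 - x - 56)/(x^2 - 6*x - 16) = (x + 7)/(x + 2)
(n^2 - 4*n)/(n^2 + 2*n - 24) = n/(n + 6)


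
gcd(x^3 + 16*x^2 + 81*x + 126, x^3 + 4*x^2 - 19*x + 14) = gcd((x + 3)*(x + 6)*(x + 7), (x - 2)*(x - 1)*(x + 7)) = x + 7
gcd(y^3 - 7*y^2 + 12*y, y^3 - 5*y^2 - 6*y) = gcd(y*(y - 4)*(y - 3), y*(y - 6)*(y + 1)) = y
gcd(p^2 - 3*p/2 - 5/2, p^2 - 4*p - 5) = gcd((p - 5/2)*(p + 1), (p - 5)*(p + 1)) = p + 1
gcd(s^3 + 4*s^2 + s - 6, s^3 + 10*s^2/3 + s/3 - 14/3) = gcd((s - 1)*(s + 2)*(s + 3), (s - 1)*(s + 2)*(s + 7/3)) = s^2 + s - 2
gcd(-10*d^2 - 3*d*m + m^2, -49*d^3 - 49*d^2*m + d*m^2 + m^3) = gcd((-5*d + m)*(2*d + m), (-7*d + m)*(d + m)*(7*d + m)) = 1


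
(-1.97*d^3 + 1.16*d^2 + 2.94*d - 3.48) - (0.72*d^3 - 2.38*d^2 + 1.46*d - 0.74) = -2.69*d^3 + 3.54*d^2 + 1.48*d - 2.74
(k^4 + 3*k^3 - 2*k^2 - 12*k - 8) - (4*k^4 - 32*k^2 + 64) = -3*k^4 + 3*k^3 + 30*k^2 - 12*k - 72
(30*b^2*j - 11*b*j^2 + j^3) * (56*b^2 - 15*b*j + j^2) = 1680*b^4*j - 1066*b^3*j^2 + 251*b^2*j^3 - 26*b*j^4 + j^5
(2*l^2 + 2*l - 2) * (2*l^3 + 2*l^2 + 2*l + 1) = 4*l^5 + 8*l^4 + 4*l^3 + 2*l^2 - 2*l - 2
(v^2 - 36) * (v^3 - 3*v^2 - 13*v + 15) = v^5 - 3*v^4 - 49*v^3 + 123*v^2 + 468*v - 540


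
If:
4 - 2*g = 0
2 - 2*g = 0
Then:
No Solution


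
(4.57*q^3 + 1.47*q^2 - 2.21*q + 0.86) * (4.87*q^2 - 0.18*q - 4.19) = 22.2559*q^5 + 6.3363*q^4 - 30.1756*q^3 - 1.5733*q^2 + 9.1051*q - 3.6034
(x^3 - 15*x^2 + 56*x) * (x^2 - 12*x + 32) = x^5 - 27*x^4 + 268*x^3 - 1152*x^2 + 1792*x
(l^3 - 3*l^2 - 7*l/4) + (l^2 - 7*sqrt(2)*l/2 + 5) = l^3 - 2*l^2 - 7*sqrt(2)*l/2 - 7*l/4 + 5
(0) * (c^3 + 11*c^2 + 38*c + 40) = 0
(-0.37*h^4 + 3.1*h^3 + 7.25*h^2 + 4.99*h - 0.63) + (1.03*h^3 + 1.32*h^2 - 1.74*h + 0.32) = -0.37*h^4 + 4.13*h^3 + 8.57*h^2 + 3.25*h - 0.31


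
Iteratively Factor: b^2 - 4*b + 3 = (b - 1)*(b - 3)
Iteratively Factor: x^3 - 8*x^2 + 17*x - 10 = (x - 5)*(x^2 - 3*x + 2) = (x - 5)*(x - 2)*(x - 1)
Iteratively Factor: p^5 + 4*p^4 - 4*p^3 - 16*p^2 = (p + 4)*(p^4 - 4*p^2) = (p + 2)*(p + 4)*(p^3 - 2*p^2) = (p - 2)*(p + 2)*(p + 4)*(p^2) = p*(p - 2)*(p + 2)*(p + 4)*(p)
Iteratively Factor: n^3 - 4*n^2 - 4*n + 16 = (n - 2)*(n^2 - 2*n - 8) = (n - 4)*(n - 2)*(n + 2)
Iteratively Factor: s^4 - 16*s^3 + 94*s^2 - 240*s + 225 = (s - 5)*(s^3 - 11*s^2 + 39*s - 45) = (s - 5)^2*(s^2 - 6*s + 9) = (s - 5)^2*(s - 3)*(s - 3)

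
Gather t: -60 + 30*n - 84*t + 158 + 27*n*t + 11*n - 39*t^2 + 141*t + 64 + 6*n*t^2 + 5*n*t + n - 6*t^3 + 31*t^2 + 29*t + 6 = 42*n - 6*t^3 + t^2*(6*n - 8) + t*(32*n + 86) + 168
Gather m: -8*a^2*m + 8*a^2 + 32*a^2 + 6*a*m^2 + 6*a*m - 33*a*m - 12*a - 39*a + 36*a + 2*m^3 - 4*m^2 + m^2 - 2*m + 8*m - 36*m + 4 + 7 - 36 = 40*a^2 - 15*a + 2*m^3 + m^2*(6*a - 3) + m*(-8*a^2 - 27*a - 30) - 25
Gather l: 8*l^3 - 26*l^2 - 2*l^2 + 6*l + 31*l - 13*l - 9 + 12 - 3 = 8*l^3 - 28*l^2 + 24*l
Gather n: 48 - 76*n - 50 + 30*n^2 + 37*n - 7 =30*n^2 - 39*n - 9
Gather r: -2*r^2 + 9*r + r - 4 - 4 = -2*r^2 + 10*r - 8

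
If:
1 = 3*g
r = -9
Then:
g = 1/3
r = -9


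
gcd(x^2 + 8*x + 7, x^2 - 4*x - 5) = x + 1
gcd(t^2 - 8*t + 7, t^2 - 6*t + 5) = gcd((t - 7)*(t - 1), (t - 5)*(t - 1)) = t - 1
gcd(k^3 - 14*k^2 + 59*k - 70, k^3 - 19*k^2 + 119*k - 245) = k^2 - 12*k + 35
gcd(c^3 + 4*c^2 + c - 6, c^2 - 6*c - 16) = c + 2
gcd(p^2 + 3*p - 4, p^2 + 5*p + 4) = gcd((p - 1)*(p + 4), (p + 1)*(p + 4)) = p + 4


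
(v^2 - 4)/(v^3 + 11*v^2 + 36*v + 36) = (v - 2)/(v^2 + 9*v + 18)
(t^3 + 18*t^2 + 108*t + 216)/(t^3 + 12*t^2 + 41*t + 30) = (t^2 + 12*t + 36)/(t^2 + 6*t + 5)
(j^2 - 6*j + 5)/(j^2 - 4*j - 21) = (-j^2 + 6*j - 5)/(-j^2 + 4*j + 21)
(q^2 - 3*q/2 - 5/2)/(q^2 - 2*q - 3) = (q - 5/2)/(q - 3)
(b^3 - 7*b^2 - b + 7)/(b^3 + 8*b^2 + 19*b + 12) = (b^2 - 8*b + 7)/(b^2 + 7*b + 12)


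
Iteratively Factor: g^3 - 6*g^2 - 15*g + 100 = (g - 5)*(g^2 - g - 20) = (g - 5)*(g + 4)*(g - 5)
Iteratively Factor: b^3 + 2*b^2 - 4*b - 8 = (b + 2)*(b^2 - 4) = (b + 2)^2*(b - 2)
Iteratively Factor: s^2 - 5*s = (s)*(s - 5)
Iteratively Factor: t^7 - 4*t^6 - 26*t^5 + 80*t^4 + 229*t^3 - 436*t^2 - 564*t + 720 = (t - 5)*(t^6 + t^5 - 21*t^4 - 25*t^3 + 104*t^2 + 84*t - 144) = (t - 5)*(t - 2)*(t^5 + 3*t^4 - 15*t^3 - 55*t^2 - 6*t + 72) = (t - 5)*(t - 2)*(t + 3)*(t^4 - 15*t^2 - 10*t + 24) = (t - 5)*(t - 2)*(t + 3)^2*(t^3 - 3*t^2 - 6*t + 8) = (t - 5)*(t - 2)*(t + 2)*(t + 3)^2*(t^2 - 5*t + 4) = (t - 5)*(t - 2)*(t - 1)*(t + 2)*(t + 3)^2*(t - 4)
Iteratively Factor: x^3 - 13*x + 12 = (x - 3)*(x^2 + 3*x - 4) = (x - 3)*(x + 4)*(x - 1)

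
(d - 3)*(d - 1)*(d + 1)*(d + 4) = d^4 + d^3 - 13*d^2 - d + 12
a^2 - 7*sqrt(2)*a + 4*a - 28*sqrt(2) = (a + 4)*(a - 7*sqrt(2))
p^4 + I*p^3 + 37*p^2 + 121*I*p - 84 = (p - 7*I)*(p + I)*(p + 3*I)*(p + 4*I)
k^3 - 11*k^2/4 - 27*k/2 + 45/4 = (k - 5)*(k - 3/4)*(k + 3)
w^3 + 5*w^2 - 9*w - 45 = (w - 3)*(w + 3)*(w + 5)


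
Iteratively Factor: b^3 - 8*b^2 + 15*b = (b)*(b^2 - 8*b + 15) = b*(b - 3)*(b - 5)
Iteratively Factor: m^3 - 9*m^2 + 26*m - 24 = (m - 3)*(m^2 - 6*m + 8) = (m - 3)*(m - 2)*(m - 4)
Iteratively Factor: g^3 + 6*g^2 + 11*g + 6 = (g + 2)*(g^2 + 4*g + 3) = (g + 1)*(g + 2)*(g + 3)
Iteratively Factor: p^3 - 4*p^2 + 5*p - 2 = (p - 1)*(p^2 - 3*p + 2) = (p - 1)^2*(p - 2)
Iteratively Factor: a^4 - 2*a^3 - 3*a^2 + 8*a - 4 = (a - 1)*(a^3 - a^2 - 4*a + 4) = (a - 1)*(a + 2)*(a^2 - 3*a + 2) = (a - 1)^2*(a + 2)*(a - 2)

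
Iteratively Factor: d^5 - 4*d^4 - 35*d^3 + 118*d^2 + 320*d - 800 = (d + 4)*(d^4 - 8*d^3 - 3*d^2 + 130*d - 200) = (d + 4)^2*(d^3 - 12*d^2 + 45*d - 50) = (d - 2)*(d + 4)^2*(d^2 - 10*d + 25) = (d - 5)*(d - 2)*(d + 4)^2*(d - 5)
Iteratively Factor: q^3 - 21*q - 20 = (q + 1)*(q^2 - q - 20) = (q + 1)*(q + 4)*(q - 5)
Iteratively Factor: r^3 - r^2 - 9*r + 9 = (r + 3)*(r^2 - 4*r + 3) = (r - 1)*(r + 3)*(r - 3)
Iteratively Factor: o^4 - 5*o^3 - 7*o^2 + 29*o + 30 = (o + 1)*(o^3 - 6*o^2 - o + 30) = (o - 5)*(o + 1)*(o^2 - o - 6) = (o - 5)*(o - 3)*(o + 1)*(o + 2)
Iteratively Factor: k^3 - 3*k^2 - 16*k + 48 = (k + 4)*(k^2 - 7*k + 12) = (k - 3)*(k + 4)*(k - 4)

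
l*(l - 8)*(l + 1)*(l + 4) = l^4 - 3*l^3 - 36*l^2 - 32*l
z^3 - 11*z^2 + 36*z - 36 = (z - 6)*(z - 3)*(z - 2)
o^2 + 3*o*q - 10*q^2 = (o - 2*q)*(o + 5*q)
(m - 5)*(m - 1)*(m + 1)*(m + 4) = m^4 - m^3 - 21*m^2 + m + 20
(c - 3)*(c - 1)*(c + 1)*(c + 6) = c^4 + 3*c^3 - 19*c^2 - 3*c + 18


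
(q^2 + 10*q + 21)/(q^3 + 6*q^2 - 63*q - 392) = (q + 3)/(q^2 - q - 56)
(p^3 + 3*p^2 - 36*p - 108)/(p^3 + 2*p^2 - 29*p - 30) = (p^2 - 3*p - 18)/(p^2 - 4*p - 5)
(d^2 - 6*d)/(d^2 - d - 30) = d/(d + 5)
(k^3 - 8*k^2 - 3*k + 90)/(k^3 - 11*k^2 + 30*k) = (k + 3)/k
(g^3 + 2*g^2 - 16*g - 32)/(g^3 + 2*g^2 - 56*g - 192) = (g^2 - 2*g - 8)/(g^2 - 2*g - 48)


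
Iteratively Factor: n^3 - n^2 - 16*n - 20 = (n + 2)*(n^2 - 3*n - 10) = (n + 2)^2*(n - 5)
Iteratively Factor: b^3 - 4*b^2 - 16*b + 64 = (b - 4)*(b^2 - 16) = (b - 4)*(b + 4)*(b - 4)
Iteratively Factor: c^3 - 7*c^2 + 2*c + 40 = (c - 4)*(c^2 - 3*c - 10) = (c - 5)*(c - 4)*(c + 2)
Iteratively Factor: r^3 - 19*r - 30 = (r + 2)*(r^2 - 2*r - 15) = (r + 2)*(r + 3)*(r - 5)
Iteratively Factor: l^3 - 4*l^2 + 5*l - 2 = (l - 2)*(l^2 - 2*l + 1) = (l - 2)*(l - 1)*(l - 1)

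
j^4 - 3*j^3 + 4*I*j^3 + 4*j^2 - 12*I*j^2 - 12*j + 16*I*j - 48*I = (j - 3)*(j - 2*I)*(j + 2*I)*(j + 4*I)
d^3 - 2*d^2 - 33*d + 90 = (d - 5)*(d - 3)*(d + 6)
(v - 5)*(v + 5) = v^2 - 25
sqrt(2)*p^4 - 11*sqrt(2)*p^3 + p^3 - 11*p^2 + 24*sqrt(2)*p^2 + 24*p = p*(p - 8)*(p - 3)*(sqrt(2)*p + 1)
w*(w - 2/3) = w^2 - 2*w/3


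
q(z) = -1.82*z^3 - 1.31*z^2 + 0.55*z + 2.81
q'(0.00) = 0.55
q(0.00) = 2.81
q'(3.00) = -56.45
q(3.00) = -56.47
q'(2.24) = -32.71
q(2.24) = -22.99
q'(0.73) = -4.27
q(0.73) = 1.81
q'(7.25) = -305.44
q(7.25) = -755.62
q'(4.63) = -128.63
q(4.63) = -203.37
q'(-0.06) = 0.69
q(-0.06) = 2.77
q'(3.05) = -58.23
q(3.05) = -59.34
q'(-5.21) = -134.01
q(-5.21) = 221.77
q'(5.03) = -150.77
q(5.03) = -259.19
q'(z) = -5.46*z^2 - 2.62*z + 0.55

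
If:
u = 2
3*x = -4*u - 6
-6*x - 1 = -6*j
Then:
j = -9/2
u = 2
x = -14/3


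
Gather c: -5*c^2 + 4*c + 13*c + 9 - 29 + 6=-5*c^2 + 17*c - 14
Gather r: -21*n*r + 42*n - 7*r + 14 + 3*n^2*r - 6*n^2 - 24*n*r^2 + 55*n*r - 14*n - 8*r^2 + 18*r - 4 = -6*n^2 + 28*n + r^2*(-24*n - 8) + r*(3*n^2 + 34*n + 11) + 10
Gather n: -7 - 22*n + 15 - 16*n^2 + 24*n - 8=-16*n^2 + 2*n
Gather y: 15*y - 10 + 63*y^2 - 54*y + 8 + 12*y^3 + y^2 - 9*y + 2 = 12*y^3 + 64*y^2 - 48*y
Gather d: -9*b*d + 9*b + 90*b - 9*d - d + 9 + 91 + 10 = 99*b + d*(-9*b - 10) + 110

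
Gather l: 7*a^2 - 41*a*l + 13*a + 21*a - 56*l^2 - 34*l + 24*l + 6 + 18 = 7*a^2 + 34*a - 56*l^2 + l*(-41*a - 10) + 24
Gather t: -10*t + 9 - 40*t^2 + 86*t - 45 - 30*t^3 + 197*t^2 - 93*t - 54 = -30*t^3 + 157*t^2 - 17*t - 90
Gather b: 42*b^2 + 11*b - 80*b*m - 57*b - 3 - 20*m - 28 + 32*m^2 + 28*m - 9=42*b^2 + b*(-80*m - 46) + 32*m^2 + 8*m - 40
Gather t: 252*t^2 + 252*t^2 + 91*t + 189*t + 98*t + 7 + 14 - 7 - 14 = 504*t^2 + 378*t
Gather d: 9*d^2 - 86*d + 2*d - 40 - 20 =9*d^2 - 84*d - 60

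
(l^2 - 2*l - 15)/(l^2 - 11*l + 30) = (l + 3)/(l - 6)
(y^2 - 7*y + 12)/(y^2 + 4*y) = (y^2 - 7*y + 12)/(y*(y + 4))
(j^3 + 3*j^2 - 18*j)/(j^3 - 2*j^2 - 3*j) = (j + 6)/(j + 1)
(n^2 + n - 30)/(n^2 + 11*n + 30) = (n - 5)/(n + 5)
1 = 1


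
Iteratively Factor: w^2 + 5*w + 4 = (w + 1)*(w + 4)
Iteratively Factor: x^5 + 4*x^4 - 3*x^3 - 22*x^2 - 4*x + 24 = (x + 3)*(x^4 + x^3 - 6*x^2 - 4*x + 8) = (x - 2)*(x + 3)*(x^3 + 3*x^2 - 4) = (x - 2)*(x + 2)*(x + 3)*(x^2 + x - 2) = (x - 2)*(x - 1)*(x + 2)*(x + 3)*(x + 2)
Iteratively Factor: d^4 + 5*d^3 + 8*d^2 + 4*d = (d + 1)*(d^3 + 4*d^2 + 4*d) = (d + 1)*(d + 2)*(d^2 + 2*d) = d*(d + 1)*(d + 2)*(d + 2)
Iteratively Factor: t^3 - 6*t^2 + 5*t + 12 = (t + 1)*(t^2 - 7*t + 12) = (t - 4)*(t + 1)*(t - 3)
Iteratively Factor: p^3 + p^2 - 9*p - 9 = (p - 3)*(p^2 + 4*p + 3) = (p - 3)*(p + 1)*(p + 3)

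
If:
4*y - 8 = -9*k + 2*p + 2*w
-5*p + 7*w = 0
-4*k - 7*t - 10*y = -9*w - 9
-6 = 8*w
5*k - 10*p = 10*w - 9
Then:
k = -27/5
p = -21/20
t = -2173/140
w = -3/4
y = 53/4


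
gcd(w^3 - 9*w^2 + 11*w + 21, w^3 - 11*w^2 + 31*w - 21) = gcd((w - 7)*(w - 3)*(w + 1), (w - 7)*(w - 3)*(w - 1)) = w^2 - 10*w + 21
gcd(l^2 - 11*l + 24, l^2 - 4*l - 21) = 1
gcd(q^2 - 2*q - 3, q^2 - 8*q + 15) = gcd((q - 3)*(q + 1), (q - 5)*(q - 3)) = q - 3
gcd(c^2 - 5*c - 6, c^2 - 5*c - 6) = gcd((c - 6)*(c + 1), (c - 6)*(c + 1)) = c^2 - 5*c - 6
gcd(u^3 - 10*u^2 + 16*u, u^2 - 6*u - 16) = u - 8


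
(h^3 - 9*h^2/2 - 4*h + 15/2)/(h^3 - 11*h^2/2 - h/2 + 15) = (h - 1)/(h - 2)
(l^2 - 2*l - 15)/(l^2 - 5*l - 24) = (l - 5)/(l - 8)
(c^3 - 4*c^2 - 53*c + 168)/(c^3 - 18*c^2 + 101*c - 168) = (c + 7)/(c - 7)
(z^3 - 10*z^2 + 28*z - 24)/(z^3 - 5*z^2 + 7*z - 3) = (z^3 - 10*z^2 + 28*z - 24)/(z^3 - 5*z^2 + 7*z - 3)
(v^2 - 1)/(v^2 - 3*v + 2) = (v + 1)/(v - 2)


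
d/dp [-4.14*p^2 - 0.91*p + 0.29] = -8.28*p - 0.91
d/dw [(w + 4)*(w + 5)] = 2*w + 9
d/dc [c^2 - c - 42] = 2*c - 1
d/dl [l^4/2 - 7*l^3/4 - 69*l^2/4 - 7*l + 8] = 2*l^3 - 21*l^2/4 - 69*l/2 - 7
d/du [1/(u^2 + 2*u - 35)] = 2*(-u - 1)/(u^2 + 2*u - 35)^2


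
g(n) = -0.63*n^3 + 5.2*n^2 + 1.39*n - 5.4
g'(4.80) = 7.76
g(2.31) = 17.79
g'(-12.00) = -395.57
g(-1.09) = 0.08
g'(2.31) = 15.33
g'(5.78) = -1.64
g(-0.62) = -4.11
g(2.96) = 27.94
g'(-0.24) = -1.21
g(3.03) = 29.03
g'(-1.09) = -12.19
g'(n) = -1.89*n^2 + 10.4*n + 1.39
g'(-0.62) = -5.78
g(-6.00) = 309.54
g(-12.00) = 1815.36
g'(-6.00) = -129.05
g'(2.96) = 15.61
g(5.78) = 54.70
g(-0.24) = -5.43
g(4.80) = 51.41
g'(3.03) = 15.55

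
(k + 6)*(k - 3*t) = k^2 - 3*k*t + 6*k - 18*t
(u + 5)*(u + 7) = u^2 + 12*u + 35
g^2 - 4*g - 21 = (g - 7)*(g + 3)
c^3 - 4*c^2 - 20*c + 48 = (c - 6)*(c - 2)*(c + 4)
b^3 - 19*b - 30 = (b - 5)*(b + 2)*(b + 3)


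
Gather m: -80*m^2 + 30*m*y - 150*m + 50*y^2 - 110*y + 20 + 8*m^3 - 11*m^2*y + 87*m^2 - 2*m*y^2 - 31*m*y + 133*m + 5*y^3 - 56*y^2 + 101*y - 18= 8*m^3 + m^2*(7 - 11*y) + m*(-2*y^2 - y - 17) + 5*y^3 - 6*y^2 - 9*y + 2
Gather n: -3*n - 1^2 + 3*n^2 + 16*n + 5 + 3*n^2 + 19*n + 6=6*n^2 + 32*n + 10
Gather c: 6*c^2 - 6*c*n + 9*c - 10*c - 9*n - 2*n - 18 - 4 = 6*c^2 + c*(-6*n - 1) - 11*n - 22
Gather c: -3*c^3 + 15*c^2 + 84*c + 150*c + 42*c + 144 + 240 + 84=-3*c^3 + 15*c^2 + 276*c + 468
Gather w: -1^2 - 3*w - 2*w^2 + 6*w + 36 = -2*w^2 + 3*w + 35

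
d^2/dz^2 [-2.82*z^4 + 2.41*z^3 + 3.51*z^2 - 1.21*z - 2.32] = -33.84*z^2 + 14.46*z + 7.02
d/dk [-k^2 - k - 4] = -2*k - 1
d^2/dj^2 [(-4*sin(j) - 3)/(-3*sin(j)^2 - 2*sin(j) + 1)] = 2*(-18*sin(j)^4 - 24*sin(j)^3 - 3*sin(j)^2 + 56*sin(j) + 29)/((sin(j) + 1)^2*(3*sin(j) - 1)^3)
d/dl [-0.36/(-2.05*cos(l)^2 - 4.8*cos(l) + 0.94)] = (1.476*cos(l) + 1.728)*sin(l)/(2.05*cos(l)^2 + 4.8*cos(l) - 0.94)^2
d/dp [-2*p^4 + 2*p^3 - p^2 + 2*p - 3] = -8*p^3 + 6*p^2 - 2*p + 2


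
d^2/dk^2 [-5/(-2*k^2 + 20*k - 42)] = 5*(-k^2 + 10*k + 4*(k - 5)^2 - 21)/(k^2 - 10*k + 21)^3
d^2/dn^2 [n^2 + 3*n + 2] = 2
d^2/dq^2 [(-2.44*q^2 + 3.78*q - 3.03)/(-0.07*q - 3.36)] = (4.44089209850063e-16*q + 56.901054)/(0.000343*q^3 + 0.049392*q^2 + 2.370816*q + 37.933056)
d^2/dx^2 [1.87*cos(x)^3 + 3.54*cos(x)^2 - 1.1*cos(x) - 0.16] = -0.3025*cos(x) - 7.08*cos(2*x) - 4.2075*cos(3*x)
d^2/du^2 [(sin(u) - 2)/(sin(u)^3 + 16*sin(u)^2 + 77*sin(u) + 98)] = 2*(-2*sin(u)^5 + 13*sin(u)^4 + 121*sin(u)^3 + 136*sin(u)^2 - 392*sin(u) - 332)/((sin(u) + 2)^3*(sin(u) + 7)^4)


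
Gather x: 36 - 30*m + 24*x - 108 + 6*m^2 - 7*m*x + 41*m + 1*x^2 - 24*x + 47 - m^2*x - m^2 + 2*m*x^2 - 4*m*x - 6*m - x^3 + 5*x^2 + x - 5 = 5*m^2 + 5*m - x^3 + x^2*(2*m + 6) + x*(-m^2 - 11*m + 1) - 30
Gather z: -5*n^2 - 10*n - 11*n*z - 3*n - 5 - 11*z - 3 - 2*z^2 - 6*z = -5*n^2 - 13*n - 2*z^2 + z*(-11*n - 17) - 8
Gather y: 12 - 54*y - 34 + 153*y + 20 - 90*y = 9*y - 2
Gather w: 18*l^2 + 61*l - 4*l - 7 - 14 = 18*l^2 + 57*l - 21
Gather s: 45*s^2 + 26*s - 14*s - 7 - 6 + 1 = 45*s^2 + 12*s - 12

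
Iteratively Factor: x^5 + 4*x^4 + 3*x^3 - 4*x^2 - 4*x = (x + 2)*(x^4 + 2*x^3 - x^2 - 2*x) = (x + 2)^2*(x^3 - x) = (x - 1)*(x + 2)^2*(x^2 + x) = x*(x - 1)*(x + 2)^2*(x + 1)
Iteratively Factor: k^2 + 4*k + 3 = (k + 1)*(k + 3)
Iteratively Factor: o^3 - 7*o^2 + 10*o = (o - 2)*(o^2 - 5*o) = o*(o - 2)*(o - 5)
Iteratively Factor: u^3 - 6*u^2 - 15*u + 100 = (u - 5)*(u^2 - u - 20) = (u - 5)*(u + 4)*(u - 5)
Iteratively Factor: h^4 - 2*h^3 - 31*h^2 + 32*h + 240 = (h + 3)*(h^3 - 5*h^2 - 16*h + 80) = (h - 4)*(h + 3)*(h^2 - h - 20) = (h - 4)*(h + 3)*(h + 4)*(h - 5)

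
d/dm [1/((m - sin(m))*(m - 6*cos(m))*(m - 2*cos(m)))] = (-(m - sin(m))*(m - 6*cos(m))*(2*sin(m) + 1) - (m - sin(m))*(m - 2*cos(m))*(6*sin(m) + 1) + (m - 6*cos(m))*(m - 2*cos(m))*(cos(m) - 1))/((m - sin(m))^2*(m - 6*cos(m))^2*(m - 2*cos(m))^2)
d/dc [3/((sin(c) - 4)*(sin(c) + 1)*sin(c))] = 3*(-3*cos(c) + 6/tan(c) + 4*cos(c)/sin(c)^2)/((sin(c) - 4)^2*(sin(c) + 1)^2)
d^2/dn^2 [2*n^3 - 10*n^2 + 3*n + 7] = 12*n - 20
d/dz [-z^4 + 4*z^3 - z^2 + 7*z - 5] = -4*z^3 + 12*z^2 - 2*z + 7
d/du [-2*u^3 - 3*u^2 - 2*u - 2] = -6*u^2 - 6*u - 2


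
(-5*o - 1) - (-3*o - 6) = 5 - 2*o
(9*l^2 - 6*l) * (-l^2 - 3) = -9*l^4 + 6*l^3 - 27*l^2 + 18*l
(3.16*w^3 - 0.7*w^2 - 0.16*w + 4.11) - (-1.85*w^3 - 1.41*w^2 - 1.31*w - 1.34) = 5.01*w^3 + 0.71*w^2 + 1.15*w + 5.45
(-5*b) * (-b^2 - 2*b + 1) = 5*b^3 + 10*b^2 - 5*b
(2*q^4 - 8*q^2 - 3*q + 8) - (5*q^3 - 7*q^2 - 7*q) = 2*q^4 - 5*q^3 - q^2 + 4*q + 8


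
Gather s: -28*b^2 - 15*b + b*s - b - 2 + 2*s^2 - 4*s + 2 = -28*b^2 - 16*b + 2*s^2 + s*(b - 4)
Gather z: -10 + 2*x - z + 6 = 2*x - z - 4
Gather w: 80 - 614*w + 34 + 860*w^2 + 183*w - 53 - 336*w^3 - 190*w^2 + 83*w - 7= -336*w^3 + 670*w^2 - 348*w + 54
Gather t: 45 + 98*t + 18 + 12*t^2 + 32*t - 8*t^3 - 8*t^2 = -8*t^3 + 4*t^2 + 130*t + 63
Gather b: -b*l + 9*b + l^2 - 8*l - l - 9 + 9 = b*(9 - l) + l^2 - 9*l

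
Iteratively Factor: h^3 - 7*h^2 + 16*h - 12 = (h - 2)*(h^2 - 5*h + 6) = (h - 3)*(h - 2)*(h - 2)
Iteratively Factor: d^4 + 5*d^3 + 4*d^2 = (d + 4)*(d^3 + d^2) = (d + 1)*(d + 4)*(d^2) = d*(d + 1)*(d + 4)*(d)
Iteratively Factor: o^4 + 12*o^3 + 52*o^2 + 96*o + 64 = (o + 2)*(o^3 + 10*o^2 + 32*o + 32) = (o + 2)*(o + 4)*(o^2 + 6*o + 8) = (o + 2)*(o + 4)^2*(o + 2)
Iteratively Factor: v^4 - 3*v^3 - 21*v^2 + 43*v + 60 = (v + 1)*(v^3 - 4*v^2 - 17*v + 60) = (v + 1)*(v + 4)*(v^2 - 8*v + 15) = (v - 3)*(v + 1)*(v + 4)*(v - 5)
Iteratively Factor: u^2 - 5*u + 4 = (u - 4)*(u - 1)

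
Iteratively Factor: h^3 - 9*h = (h + 3)*(h^2 - 3*h) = (h - 3)*(h + 3)*(h)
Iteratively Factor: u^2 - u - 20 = (u - 5)*(u + 4)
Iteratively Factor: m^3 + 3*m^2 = (m)*(m^2 + 3*m) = m*(m + 3)*(m)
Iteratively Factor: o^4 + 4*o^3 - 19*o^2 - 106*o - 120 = (o + 4)*(o^3 - 19*o - 30) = (o - 5)*(o + 4)*(o^2 + 5*o + 6) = (o - 5)*(o + 3)*(o + 4)*(o + 2)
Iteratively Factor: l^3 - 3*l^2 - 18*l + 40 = (l - 5)*(l^2 + 2*l - 8) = (l - 5)*(l + 4)*(l - 2)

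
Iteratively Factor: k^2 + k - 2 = (k - 1)*(k + 2)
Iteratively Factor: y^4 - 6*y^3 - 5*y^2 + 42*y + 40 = (y - 4)*(y^3 - 2*y^2 - 13*y - 10) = (y - 4)*(y + 1)*(y^2 - 3*y - 10) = (y - 5)*(y - 4)*(y + 1)*(y + 2)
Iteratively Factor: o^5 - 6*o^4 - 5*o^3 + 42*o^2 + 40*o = (o)*(o^4 - 6*o^3 - 5*o^2 + 42*o + 40) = o*(o - 4)*(o^3 - 2*o^2 - 13*o - 10) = o*(o - 5)*(o - 4)*(o^2 + 3*o + 2) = o*(o - 5)*(o - 4)*(o + 2)*(o + 1)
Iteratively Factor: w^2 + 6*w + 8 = (w + 2)*(w + 4)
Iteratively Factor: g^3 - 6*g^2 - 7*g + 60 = (g + 3)*(g^2 - 9*g + 20) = (g - 4)*(g + 3)*(g - 5)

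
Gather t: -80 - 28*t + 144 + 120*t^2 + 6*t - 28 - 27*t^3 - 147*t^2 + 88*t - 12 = -27*t^3 - 27*t^2 + 66*t + 24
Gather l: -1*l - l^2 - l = -l^2 - 2*l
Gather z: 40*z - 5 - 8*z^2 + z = -8*z^2 + 41*z - 5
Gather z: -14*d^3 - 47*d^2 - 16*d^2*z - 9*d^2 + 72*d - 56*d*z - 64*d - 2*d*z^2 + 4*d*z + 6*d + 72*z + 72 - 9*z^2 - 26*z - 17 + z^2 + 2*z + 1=-14*d^3 - 56*d^2 + 14*d + z^2*(-2*d - 8) + z*(-16*d^2 - 52*d + 48) + 56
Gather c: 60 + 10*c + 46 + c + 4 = 11*c + 110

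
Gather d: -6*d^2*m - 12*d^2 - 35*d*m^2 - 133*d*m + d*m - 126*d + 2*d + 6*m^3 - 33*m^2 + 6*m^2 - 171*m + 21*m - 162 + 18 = d^2*(-6*m - 12) + d*(-35*m^2 - 132*m - 124) + 6*m^3 - 27*m^2 - 150*m - 144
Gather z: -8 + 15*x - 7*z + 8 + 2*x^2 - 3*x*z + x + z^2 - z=2*x^2 + 16*x + z^2 + z*(-3*x - 8)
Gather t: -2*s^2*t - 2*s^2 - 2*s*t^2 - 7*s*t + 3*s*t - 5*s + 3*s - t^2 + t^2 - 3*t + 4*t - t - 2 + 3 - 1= -2*s^2 - 2*s*t^2 - 2*s + t*(-2*s^2 - 4*s)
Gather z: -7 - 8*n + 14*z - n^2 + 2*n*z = -n^2 - 8*n + z*(2*n + 14) - 7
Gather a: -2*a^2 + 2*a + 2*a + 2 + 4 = -2*a^2 + 4*a + 6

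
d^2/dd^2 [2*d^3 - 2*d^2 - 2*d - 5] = 12*d - 4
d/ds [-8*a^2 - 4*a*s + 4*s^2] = -4*a + 8*s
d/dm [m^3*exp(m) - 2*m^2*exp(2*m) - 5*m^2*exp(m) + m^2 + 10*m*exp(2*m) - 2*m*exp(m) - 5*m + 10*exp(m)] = m^3*exp(m) - 4*m^2*exp(2*m) - 2*m^2*exp(m) + 16*m*exp(2*m) - 12*m*exp(m) + 2*m + 10*exp(2*m) + 8*exp(m) - 5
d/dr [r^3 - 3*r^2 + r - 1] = 3*r^2 - 6*r + 1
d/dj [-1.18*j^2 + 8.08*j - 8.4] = 8.08 - 2.36*j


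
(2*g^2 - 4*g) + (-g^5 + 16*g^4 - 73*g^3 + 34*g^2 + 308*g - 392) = -g^5 + 16*g^4 - 73*g^3 + 36*g^2 + 304*g - 392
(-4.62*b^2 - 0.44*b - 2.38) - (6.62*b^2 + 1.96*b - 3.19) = -11.24*b^2 - 2.4*b + 0.81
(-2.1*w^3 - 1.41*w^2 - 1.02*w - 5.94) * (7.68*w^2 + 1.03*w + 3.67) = -16.128*w^5 - 12.9918*w^4 - 16.9929*w^3 - 51.8445*w^2 - 9.8616*w - 21.7998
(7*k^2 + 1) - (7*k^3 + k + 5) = -7*k^3 + 7*k^2 - k - 4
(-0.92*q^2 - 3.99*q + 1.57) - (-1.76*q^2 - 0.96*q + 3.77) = 0.84*q^2 - 3.03*q - 2.2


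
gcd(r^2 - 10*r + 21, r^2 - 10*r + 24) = 1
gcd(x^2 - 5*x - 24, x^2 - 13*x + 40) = x - 8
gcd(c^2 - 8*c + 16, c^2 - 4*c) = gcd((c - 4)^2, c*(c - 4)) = c - 4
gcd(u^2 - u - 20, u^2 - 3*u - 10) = u - 5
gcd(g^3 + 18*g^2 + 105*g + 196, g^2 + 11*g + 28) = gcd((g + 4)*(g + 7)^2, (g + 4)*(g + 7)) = g^2 + 11*g + 28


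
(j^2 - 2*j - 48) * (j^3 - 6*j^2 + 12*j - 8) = j^5 - 8*j^4 - 24*j^3 + 256*j^2 - 560*j + 384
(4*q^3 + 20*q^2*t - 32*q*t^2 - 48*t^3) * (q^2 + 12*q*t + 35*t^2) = 4*q^5 + 68*q^4*t + 348*q^3*t^2 + 268*q^2*t^3 - 1696*q*t^4 - 1680*t^5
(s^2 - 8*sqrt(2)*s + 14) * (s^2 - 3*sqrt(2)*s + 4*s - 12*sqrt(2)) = s^4 - 11*sqrt(2)*s^3 + 4*s^3 - 44*sqrt(2)*s^2 + 62*s^2 - 42*sqrt(2)*s + 248*s - 168*sqrt(2)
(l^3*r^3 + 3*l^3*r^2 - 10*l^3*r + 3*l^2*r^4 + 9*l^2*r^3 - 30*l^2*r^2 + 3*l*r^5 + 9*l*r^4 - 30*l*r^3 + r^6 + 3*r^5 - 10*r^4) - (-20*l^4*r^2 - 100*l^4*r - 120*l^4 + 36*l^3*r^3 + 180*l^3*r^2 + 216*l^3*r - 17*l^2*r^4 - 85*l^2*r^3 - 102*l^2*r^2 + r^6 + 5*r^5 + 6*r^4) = 20*l^4*r^2 + 100*l^4*r + 120*l^4 - 35*l^3*r^3 - 177*l^3*r^2 - 226*l^3*r + 20*l^2*r^4 + 94*l^2*r^3 + 72*l^2*r^2 + 3*l*r^5 + 9*l*r^4 - 30*l*r^3 - 2*r^5 - 16*r^4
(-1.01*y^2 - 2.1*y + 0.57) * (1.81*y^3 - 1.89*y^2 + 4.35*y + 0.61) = -1.8281*y^5 - 1.8921*y^4 + 0.6072*y^3 - 10.8284*y^2 + 1.1985*y + 0.3477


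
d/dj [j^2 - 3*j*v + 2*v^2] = 2*j - 3*v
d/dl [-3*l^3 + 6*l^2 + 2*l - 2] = -9*l^2 + 12*l + 2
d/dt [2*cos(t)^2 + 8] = -2*sin(2*t)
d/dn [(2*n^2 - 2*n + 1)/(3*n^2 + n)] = (8*n^2 - 6*n - 1)/(n^2*(9*n^2 + 6*n + 1))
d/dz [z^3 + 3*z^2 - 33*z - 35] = 3*z^2 + 6*z - 33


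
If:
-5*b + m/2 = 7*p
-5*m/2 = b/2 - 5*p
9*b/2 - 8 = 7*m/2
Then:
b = 160/223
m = -304/223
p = -136/223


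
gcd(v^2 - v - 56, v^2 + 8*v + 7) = v + 7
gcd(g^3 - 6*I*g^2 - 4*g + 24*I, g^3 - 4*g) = g^2 - 4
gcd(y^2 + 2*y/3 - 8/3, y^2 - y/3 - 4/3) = y - 4/3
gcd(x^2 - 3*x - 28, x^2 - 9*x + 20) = 1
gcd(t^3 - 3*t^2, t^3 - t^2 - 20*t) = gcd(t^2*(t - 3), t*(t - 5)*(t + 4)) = t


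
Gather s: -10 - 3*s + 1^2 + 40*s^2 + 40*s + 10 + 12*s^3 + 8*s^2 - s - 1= 12*s^3 + 48*s^2 + 36*s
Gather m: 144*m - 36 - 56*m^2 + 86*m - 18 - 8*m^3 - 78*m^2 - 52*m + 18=-8*m^3 - 134*m^2 + 178*m - 36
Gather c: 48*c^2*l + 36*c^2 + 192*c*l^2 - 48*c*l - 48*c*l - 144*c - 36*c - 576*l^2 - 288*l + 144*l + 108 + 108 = c^2*(48*l + 36) + c*(192*l^2 - 96*l - 180) - 576*l^2 - 144*l + 216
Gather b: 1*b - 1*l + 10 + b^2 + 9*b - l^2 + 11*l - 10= b^2 + 10*b - l^2 + 10*l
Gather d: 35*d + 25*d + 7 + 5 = 60*d + 12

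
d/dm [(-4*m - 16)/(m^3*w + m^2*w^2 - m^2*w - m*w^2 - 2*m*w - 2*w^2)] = 4*(-m^3 - m^2*w + m^2 + m*w + 2*m + 2*w - (m + 4)*(-3*m^2 - 2*m*w + 2*m + w + 2))/(w*(-m^3 - m^2*w + m^2 + m*w + 2*m + 2*w)^2)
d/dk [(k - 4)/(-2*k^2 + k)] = 2*(k^2 - 8*k + 2)/(k^2*(4*k^2 - 4*k + 1))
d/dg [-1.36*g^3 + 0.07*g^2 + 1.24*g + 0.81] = -4.08*g^2 + 0.14*g + 1.24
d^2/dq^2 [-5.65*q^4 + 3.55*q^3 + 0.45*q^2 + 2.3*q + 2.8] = -67.8*q^2 + 21.3*q + 0.9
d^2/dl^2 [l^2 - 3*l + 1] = 2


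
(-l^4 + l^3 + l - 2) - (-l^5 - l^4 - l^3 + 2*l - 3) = l^5 + 2*l^3 - l + 1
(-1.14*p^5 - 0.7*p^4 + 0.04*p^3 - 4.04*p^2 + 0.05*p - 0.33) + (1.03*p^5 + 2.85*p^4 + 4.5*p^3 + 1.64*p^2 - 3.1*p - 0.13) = -0.11*p^5 + 2.15*p^4 + 4.54*p^3 - 2.4*p^2 - 3.05*p - 0.46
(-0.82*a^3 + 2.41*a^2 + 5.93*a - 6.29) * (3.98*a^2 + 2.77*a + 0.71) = -3.2636*a^5 + 7.3204*a^4 + 29.6949*a^3 - 6.897*a^2 - 13.213*a - 4.4659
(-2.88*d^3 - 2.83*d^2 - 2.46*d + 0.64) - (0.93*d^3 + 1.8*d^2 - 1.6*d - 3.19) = -3.81*d^3 - 4.63*d^2 - 0.86*d + 3.83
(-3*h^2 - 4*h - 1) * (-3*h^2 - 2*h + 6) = 9*h^4 + 18*h^3 - 7*h^2 - 22*h - 6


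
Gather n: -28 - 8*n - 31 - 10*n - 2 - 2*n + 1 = -20*n - 60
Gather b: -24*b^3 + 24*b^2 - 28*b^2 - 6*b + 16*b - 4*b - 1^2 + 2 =-24*b^3 - 4*b^2 + 6*b + 1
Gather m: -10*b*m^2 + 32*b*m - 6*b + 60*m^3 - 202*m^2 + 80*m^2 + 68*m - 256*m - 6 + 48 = -6*b + 60*m^3 + m^2*(-10*b - 122) + m*(32*b - 188) + 42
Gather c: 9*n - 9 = 9*n - 9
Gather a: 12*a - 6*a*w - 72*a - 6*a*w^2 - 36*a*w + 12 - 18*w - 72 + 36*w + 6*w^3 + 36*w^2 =a*(-6*w^2 - 42*w - 60) + 6*w^3 + 36*w^2 + 18*w - 60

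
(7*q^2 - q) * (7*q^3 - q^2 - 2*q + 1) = 49*q^5 - 14*q^4 - 13*q^3 + 9*q^2 - q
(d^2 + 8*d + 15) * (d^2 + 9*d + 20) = d^4 + 17*d^3 + 107*d^2 + 295*d + 300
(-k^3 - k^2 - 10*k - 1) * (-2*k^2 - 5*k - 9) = 2*k^5 + 7*k^4 + 34*k^3 + 61*k^2 + 95*k + 9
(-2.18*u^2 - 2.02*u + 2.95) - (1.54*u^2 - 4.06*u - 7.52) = -3.72*u^2 + 2.04*u + 10.47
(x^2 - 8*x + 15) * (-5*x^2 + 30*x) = -5*x^4 + 70*x^3 - 315*x^2 + 450*x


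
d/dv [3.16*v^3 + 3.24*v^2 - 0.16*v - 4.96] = 9.48*v^2 + 6.48*v - 0.16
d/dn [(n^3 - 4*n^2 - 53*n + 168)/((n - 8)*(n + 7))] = 1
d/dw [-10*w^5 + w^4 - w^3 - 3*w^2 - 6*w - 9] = -50*w^4 + 4*w^3 - 3*w^2 - 6*w - 6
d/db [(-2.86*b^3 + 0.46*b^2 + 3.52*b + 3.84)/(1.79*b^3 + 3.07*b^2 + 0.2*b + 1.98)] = (-9.6036*b^4 - 13.7456*b^3 - 48.3236*b^2 - 21.756*b + 6.2016)/(3.2041*b^6 + 10.9906*b^5 + 10.1409*b^4 + 8.3164*b^3 + 12.1972*b^2 + 0.792*b + 3.9204)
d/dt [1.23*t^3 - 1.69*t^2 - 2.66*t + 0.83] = 3.69*t^2 - 3.38*t - 2.66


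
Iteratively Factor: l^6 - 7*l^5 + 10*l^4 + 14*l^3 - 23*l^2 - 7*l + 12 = (l - 4)*(l^5 - 3*l^4 - 2*l^3 + 6*l^2 + l - 3) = (l - 4)*(l - 1)*(l^4 - 2*l^3 - 4*l^2 + 2*l + 3) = (l - 4)*(l - 3)*(l - 1)*(l^3 + l^2 - l - 1) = (l - 4)*(l - 3)*(l - 1)*(l + 1)*(l^2 - 1) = (l - 4)*(l - 3)*(l - 1)*(l + 1)^2*(l - 1)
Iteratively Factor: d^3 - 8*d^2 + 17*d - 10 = (d - 2)*(d^2 - 6*d + 5) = (d - 2)*(d - 1)*(d - 5)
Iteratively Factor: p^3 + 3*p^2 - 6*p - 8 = (p + 4)*(p^2 - p - 2) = (p + 1)*(p + 4)*(p - 2)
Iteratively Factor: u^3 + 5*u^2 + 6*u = (u)*(u^2 + 5*u + 6) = u*(u + 3)*(u + 2)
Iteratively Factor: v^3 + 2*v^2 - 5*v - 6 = (v + 1)*(v^2 + v - 6) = (v + 1)*(v + 3)*(v - 2)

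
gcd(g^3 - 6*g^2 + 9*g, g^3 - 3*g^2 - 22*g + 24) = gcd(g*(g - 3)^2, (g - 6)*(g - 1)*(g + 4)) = 1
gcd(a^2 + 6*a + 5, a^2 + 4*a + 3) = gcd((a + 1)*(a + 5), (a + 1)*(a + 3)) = a + 1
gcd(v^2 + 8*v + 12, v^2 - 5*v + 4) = 1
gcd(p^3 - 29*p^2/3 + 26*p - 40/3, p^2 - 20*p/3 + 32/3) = p - 4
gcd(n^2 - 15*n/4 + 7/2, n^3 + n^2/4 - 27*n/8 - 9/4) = n - 2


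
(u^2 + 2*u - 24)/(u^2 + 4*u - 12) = (u - 4)/(u - 2)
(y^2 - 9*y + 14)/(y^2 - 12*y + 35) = (y - 2)/(y - 5)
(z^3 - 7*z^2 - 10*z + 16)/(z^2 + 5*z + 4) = (z^3 - 7*z^2 - 10*z + 16)/(z^2 + 5*z + 4)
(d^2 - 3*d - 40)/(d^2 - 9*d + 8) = (d + 5)/(d - 1)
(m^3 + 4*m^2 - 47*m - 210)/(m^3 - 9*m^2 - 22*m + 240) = (m^2 - m - 42)/(m^2 - 14*m + 48)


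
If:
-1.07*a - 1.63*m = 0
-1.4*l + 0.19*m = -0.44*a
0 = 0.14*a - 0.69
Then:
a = 4.93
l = 1.11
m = -3.24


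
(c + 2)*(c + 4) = c^2 + 6*c + 8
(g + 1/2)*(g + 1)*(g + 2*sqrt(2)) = g^3 + 3*g^2/2 + 2*sqrt(2)*g^2 + g/2 + 3*sqrt(2)*g + sqrt(2)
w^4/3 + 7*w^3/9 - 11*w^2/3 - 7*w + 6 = (w/3 + 1)*(w - 3)*(w - 2/3)*(w + 3)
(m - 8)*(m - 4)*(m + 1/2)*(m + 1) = m^4 - 21*m^3/2 + 29*m^2/2 + 42*m + 16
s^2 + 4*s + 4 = (s + 2)^2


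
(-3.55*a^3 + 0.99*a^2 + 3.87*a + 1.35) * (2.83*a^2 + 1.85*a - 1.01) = -10.0465*a^5 - 3.7658*a^4 + 16.3691*a^3 + 9.9801*a^2 - 1.4112*a - 1.3635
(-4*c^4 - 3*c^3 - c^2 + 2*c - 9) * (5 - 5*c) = 20*c^5 - 5*c^4 - 10*c^3 - 15*c^2 + 55*c - 45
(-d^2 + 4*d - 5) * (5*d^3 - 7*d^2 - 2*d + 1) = -5*d^5 + 27*d^4 - 51*d^3 + 26*d^2 + 14*d - 5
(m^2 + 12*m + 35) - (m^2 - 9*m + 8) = 21*m + 27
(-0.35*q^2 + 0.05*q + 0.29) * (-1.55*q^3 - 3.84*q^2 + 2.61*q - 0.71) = 0.5425*q^5 + 1.2665*q^4 - 1.555*q^3 - 0.7346*q^2 + 0.7214*q - 0.2059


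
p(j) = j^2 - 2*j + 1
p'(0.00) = -2.00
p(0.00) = 1.00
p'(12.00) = 22.00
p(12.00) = 121.00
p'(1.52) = 1.04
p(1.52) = 0.27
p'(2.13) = 2.26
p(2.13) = 1.28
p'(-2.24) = -6.48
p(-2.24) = 10.50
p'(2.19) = 2.38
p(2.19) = 1.42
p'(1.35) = 0.70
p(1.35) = 0.12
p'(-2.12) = -6.24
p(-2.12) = 9.73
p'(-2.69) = -7.38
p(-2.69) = 13.62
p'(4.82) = 7.64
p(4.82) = 14.59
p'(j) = 2*j - 2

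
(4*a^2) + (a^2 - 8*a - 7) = 5*a^2 - 8*a - 7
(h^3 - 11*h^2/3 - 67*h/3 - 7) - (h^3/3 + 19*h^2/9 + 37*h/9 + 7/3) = 2*h^3/3 - 52*h^2/9 - 238*h/9 - 28/3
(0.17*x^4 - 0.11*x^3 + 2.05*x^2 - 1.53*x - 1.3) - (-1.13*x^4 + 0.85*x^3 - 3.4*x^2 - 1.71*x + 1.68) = 1.3*x^4 - 0.96*x^3 + 5.45*x^2 + 0.18*x - 2.98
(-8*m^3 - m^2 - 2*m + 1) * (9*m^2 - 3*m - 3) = -72*m^5 + 15*m^4 + 9*m^3 + 18*m^2 + 3*m - 3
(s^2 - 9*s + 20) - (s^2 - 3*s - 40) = 60 - 6*s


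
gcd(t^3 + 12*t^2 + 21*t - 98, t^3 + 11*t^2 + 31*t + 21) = t + 7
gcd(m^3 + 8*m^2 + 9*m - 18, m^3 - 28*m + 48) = m + 6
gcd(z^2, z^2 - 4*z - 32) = 1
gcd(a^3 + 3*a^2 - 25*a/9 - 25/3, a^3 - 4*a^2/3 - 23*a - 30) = a^2 + 14*a/3 + 5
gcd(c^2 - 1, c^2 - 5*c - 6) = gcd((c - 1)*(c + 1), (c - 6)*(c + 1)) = c + 1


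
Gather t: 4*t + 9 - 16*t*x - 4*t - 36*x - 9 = -16*t*x - 36*x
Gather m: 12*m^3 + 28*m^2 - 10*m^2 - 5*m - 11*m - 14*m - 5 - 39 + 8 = 12*m^3 + 18*m^2 - 30*m - 36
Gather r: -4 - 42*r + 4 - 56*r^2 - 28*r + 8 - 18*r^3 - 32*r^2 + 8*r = -18*r^3 - 88*r^2 - 62*r + 8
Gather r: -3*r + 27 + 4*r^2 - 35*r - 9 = 4*r^2 - 38*r + 18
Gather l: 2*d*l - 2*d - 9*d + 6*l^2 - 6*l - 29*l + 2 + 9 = -11*d + 6*l^2 + l*(2*d - 35) + 11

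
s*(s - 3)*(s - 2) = s^3 - 5*s^2 + 6*s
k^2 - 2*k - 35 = (k - 7)*(k + 5)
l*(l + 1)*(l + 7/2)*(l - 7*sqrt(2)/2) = l^4 - 7*sqrt(2)*l^3/2 + 9*l^3/2 - 63*sqrt(2)*l^2/4 + 7*l^2/2 - 49*sqrt(2)*l/4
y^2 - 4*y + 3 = (y - 3)*(y - 1)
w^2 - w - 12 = (w - 4)*(w + 3)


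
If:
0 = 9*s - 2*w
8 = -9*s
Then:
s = -8/9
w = -4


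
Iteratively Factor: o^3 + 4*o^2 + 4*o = (o + 2)*(o^2 + 2*o) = o*(o + 2)*(o + 2)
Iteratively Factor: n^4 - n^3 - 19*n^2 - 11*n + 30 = (n - 5)*(n^3 + 4*n^2 + n - 6) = (n - 5)*(n + 2)*(n^2 + 2*n - 3) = (n - 5)*(n - 1)*(n + 2)*(n + 3)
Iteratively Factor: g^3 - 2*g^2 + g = (g)*(g^2 - 2*g + 1) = g*(g - 1)*(g - 1)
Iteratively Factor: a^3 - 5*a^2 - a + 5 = (a - 1)*(a^2 - 4*a - 5) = (a - 5)*(a - 1)*(a + 1)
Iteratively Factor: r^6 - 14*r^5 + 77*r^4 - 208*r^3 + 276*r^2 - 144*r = (r - 4)*(r^5 - 10*r^4 + 37*r^3 - 60*r^2 + 36*r) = r*(r - 4)*(r^4 - 10*r^3 + 37*r^2 - 60*r + 36) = r*(r - 4)*(r - 3)*(r^3 - 7*r^2 + 16*r - 12) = r*(r - 4)*(r - 3)*(r - 2)*(r^2 - 5*r + 6) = r*(r - 4)*(r - 3)*(r - 2)^2*(r - 3)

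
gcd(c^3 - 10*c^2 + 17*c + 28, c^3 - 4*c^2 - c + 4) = c^2 - 3*c - 4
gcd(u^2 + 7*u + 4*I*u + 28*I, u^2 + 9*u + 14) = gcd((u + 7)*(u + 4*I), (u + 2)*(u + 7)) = u + 7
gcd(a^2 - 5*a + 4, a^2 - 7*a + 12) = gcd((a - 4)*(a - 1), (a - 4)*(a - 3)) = a - 4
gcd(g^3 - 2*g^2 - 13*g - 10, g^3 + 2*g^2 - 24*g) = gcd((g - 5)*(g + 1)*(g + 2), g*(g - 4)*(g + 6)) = 1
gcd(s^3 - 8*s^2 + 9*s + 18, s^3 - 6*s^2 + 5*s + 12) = s^2 - 2*s - 3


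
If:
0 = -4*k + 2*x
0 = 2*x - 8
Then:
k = 2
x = 4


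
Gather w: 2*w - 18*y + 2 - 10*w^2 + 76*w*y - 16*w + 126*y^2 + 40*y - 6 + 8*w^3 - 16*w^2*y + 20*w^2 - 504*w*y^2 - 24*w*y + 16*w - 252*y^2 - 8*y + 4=8*w^3 + w^2*(10 - 16*y) + w*(-504*y^2 + 52*y + 2) - 126*y^2 + 14*y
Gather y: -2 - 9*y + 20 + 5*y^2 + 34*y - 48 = 5*y^2 + 25*y - 30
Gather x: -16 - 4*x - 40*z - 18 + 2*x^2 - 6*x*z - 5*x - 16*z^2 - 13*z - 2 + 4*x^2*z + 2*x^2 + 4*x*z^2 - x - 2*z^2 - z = x^2*(4*z + 4) + x*(4*z^2 - 6*z - 10) - 18*z^2 - 54*z - 36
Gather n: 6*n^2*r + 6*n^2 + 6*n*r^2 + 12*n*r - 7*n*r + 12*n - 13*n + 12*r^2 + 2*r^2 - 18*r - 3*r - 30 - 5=n^2*(6*r + 6) + n*(6*r^2 + 5*r - 1) + 14*r^2 - 21*r - 35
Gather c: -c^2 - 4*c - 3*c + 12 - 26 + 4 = -c^2 - 7*c - 10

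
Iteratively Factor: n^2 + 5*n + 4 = (n + 1)*(n + 4)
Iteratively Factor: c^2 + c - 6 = (c - 2)*(c + 3)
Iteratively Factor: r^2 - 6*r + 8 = (r - 4)*(r - 2)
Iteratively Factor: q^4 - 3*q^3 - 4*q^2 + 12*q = (q)*(q^3 - 3*q^2 - 4*q + 12) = q*(q + 2)*(q^2 - 5*q + 6) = q*(q - 3)*(q + 2)*(q - 2)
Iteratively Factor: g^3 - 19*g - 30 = (g + 3)*(g^2 - 3*g - 10) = (g + 2)*(g + 3)*(g - 5)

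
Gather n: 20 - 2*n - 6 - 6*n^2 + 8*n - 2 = -6*n^2 + 6*n + 12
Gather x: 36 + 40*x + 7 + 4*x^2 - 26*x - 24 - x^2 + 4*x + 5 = 3*x^2 + 18*x + 24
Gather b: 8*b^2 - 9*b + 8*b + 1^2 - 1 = 8*b^2 - b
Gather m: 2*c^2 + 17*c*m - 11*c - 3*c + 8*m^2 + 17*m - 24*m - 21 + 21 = 2*c^2 - 14*c + 8*m^2 + m*(17*c - 7)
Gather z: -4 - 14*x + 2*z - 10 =-14*x + 2*z - 14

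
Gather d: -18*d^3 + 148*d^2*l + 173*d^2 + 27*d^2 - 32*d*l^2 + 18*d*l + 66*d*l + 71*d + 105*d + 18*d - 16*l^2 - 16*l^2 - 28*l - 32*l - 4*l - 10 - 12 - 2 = -18*d^3 + d^2*(148*l + 200) + d*(-32*l^2 + 84*l + 194) - 32*l^2 - 64*l - 24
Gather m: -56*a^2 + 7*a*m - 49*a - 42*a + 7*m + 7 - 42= -56*a^2 - 91*a + m*(7*a + 7) - 35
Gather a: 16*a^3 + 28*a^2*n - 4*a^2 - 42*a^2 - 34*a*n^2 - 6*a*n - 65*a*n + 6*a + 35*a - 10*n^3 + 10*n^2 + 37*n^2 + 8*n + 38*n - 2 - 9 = 16*a^3 + a^2*(28*n - 46) + a*(-34*n^2 - 71*n + 41) - 10*n^3 + 47*n^2 + 46*n - 11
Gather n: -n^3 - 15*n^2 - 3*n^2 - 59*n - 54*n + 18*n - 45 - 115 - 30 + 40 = -n^3 - 18*n^2 - 95*n - 150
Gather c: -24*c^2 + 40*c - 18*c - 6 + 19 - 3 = -24*c^2 + 22*c + 10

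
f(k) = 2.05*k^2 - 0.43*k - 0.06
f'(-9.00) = -37.33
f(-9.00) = 169.86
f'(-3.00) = -12.73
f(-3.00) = 19.68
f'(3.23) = 12.81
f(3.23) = 19.94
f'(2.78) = 10.97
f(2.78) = 14.59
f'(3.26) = 12.94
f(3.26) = 20.32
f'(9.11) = 36.92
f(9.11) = 166.16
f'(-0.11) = -0.88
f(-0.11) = 0.01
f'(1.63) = 6.25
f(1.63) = 4.69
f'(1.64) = 6.29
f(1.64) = 4.75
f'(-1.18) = -5.27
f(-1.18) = 3.30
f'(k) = 4.1*k - 0.43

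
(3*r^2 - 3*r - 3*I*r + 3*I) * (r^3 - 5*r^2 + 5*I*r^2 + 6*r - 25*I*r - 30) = 3*r^5 - 18*r^4 + 12*I*r^4 + 48*r^3 - 72*I*r^3 - 198*r^2 + 42*I*r^2 + 165*r + 108*I*r - 90*I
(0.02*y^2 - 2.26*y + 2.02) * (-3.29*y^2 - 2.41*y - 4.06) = -0.0658*y^4 + 7.3872*y^3 - 1.2804*y^2 + 4.3074*y - 8.2012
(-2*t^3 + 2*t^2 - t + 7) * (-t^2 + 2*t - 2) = 2*t^5 - 6*t^4 + 9*t^3 - 13*t^2 + 16*t - 14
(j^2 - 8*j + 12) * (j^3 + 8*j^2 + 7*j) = j^5 - 45*j^3 + 40*j^2 + 84*j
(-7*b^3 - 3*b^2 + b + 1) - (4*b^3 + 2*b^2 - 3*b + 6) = -11*b^3 - 5*b^2 + 4*b - 5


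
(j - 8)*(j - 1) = j^2 - 9*j + 8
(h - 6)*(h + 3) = h^2 - 3*h - 18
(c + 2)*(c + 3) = c^2 + 5*c + 6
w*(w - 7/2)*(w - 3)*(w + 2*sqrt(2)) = w^4 - 13*w^3/2 + 2*sqrt(2)*w^3 - 13*sqrt(2)*w^2 + 21*w^2/2 + 21*sqrt(2)*w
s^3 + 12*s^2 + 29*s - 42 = (s - 1)*(s + 6)*(s + 7)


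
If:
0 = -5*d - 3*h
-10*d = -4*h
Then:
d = 0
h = 0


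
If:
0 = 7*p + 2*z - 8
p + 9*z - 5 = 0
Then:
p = 62/61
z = 27/61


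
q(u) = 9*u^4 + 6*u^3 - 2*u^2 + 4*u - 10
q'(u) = 36*u^3 + 18*u^2 - 4*u + 4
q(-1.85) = 43.19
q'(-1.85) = -154.93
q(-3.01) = 534.98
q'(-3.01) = -802.63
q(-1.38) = -2.46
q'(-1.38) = -50.81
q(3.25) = 1191.94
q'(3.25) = 1416.94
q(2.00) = 182.00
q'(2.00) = 356.00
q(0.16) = -9.38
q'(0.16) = 3.97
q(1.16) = 17.61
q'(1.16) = 79.77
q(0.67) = -4.60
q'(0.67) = 20.23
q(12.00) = 196742.00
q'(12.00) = 64756.00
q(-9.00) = 54467.00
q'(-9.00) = -24746.00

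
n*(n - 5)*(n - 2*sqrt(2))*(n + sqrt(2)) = n^4 - 5*n^3 - sqrt(2)*n^3 - 4*n^2 + 5*sqrt(2)*n^2 + 20*n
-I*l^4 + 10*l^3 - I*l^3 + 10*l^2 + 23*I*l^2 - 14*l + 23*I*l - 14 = (l + I)*(l + 2*I)*(l + 7*I)*(-I*l - I)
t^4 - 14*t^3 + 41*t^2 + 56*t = t*(t - 8)*(t - 7)*(t + 1)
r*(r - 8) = r^2 - 8*r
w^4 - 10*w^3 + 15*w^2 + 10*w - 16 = (w - 8)*(w - 2)*(w - 1)*(w + 1)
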